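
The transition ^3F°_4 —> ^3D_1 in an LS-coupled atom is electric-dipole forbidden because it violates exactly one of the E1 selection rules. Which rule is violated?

Parity must change: odd → even — ok.
ΔJ = 0, ±1 (not J=0↔0): J: 4 → 1, ΔJ = -3 — fails.
ΔS = 0: S: 1 → 1 — ok.
ΔL = 0, ±1 (not L=0↔0): L: 3 → 2, ΔL = -1 — ok.

the ΔJ = 0, ±1 rule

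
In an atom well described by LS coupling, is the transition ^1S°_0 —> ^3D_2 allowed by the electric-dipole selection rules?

Reading off the term symbols: S 0→1, L 0→2, J 0→2, parity odd→even.
Parity must change: odd → even — satisfied.
ΔS = 0: S: 0 → 1 — violated.
ΔL = 0, ±1 (not L=0↔0): L: 0 → 2, ΔL = +2 — violated.
ΔJ = 0, ±1 (not J=0↔0): J: 0 → 2, ΔJ = +2 — violated.
Rule(s) violated: ΔS, ΔL, ΔJ.

forbidden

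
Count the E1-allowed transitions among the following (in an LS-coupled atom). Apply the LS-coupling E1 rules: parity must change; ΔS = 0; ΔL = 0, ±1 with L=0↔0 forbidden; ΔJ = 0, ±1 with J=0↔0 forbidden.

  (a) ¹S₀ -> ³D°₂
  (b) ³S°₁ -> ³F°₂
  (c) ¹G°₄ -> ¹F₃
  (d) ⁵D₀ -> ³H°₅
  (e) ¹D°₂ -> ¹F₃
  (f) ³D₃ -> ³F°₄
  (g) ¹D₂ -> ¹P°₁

(a) forbidden (ΔS, ΔL, ΔJ fail)
(b) forbidden (parity, ΔL fail)
(c) allowed
(d) forbidden (ΔS, ΔL, ΔJ fail)
(e) allowed
(f) allowed
(g) allowed
Total allowed: 4 of 7.

4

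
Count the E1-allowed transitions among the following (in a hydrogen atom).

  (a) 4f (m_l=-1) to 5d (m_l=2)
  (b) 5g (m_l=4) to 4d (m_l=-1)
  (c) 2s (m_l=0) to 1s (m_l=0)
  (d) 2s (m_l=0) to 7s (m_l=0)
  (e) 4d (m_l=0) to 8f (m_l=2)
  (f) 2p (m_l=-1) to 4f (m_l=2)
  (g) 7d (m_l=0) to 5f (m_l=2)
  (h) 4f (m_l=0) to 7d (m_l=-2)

0

(a) forbidden — Δm_l = +3 (E1 requires Δm_l = 0, ±1)
(b) forbidden — Δl = -2 (E1 requires Δl = ±1); Δm_l = -5 (E1 requires Δm_l = 0, ±1)
(c) forbidden — Δl = +0 (E1 requires Δl = ±1)
(d) forbidden — Δl = +0 (E1 requires Δl = ±1)
(e) forbidden — Δm_l = +2 (E1 requires Δm_l = 0, ±1)
(f) forbidden — Δl = +2 (E1 requires Δl = ±1); Δm_l = +3 (E1 requires Δm_l = 0, ±1)
(g) forbidden — Δm_l = +2 (E1 requires Δm_l = 0, ±1)
(h) forbidden — Δm_l = -2 (E1 requires Δm_l = 0, ±1)
Total allowed: 0 of 8.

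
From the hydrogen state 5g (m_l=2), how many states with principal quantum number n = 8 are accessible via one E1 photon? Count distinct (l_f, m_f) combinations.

E1 requires Δl = ±1, so l_f ∈ {3, 5}; with 0 ≤ l_f ≤ n_f−1 = 7, the allowed l_f values are {3, 5}.
For l_f = 3: m_f ∈ {m_i−1, m_i, m_i+1} ∩ [−3, 3] = {1, 2, 3} → 3 states.
For l_f = 5: m_f ∈ {m_i−1, m_i, m_i+1} ∩ [−5, 5] = {1, 2, 3} → 3 states.
Total: 6.

6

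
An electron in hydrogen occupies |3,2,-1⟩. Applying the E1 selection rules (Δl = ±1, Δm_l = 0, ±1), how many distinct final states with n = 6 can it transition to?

5

E1 requires Δl = ±1, so l_f ∈ {1, 3}; with 0 ≤ l_f ≤ n_f−1 = 5, the allowed l_f values are {1, 3}.
For l_f = 1: m_f ∈ {m_i−1, m_i, m_i+1} ∩ [−1, 1] = {-1, 0} → 2 states.
For l_f = 3: m_f ∈ {m_i−1, m_i, m_i+1} ∩ [−3, 3] = {-2, -1, 0} → 3 states.
Total: 5.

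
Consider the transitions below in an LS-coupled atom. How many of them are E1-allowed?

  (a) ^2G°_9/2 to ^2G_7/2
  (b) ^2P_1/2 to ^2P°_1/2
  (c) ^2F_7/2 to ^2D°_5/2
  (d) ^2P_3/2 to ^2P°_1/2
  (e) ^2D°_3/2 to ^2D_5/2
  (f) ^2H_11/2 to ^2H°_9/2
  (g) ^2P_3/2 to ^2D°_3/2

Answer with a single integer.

(a) allowed
(b) allowed
(c) allowed
(d) allowed
(e) allowed
(f) allowed
(g) allowed
Total allowed: 7 of 7.

7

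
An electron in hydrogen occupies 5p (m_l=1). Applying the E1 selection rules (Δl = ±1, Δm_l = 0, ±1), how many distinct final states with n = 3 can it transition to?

E1 requires Δl = ±1, so l_f ∈ {0, 2}; with 0 ≤ l_f ≤ n_f−1 = 2, the allowed l_f values are {0, 2}.
For l_f = 0: m_f ∈ {m_i−1, m_i, m_i+1} ∩ [−0, 0] = {0} → 1 state.
For l_f = 2: m_f ∈ {m_i−1, m_i, m_i+1} ∩ [−2, 2] = {0, 1, 2} → 3 states.
Total: 4.

4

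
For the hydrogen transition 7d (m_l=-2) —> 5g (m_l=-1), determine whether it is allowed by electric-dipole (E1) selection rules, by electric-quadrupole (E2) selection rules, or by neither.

E2

Δl = 4 − 2 = +2; l_i + l_f = 6.
Δm_l = +1.
E1 (Δl = ±1, |Δm_l| ≤ 1): not satisfied.
E2 (Δl = 0,±2, l_i+l_f ≥ 2, |Δm_l| ≤ 2): satisfied.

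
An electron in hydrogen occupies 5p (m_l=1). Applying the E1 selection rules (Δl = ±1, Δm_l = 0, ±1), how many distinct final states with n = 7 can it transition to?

E1 requires Δl = ±1, so l_f ∈ {0, 2}; with 0 ≤ l_f ≤ n_f−1 = 6, the allowed l_f values are {0, 2}.
For l_f = 0: m_f ∈ {m_i−1, m_i, m_i+1} ∩ [−0, 0] = {0} → 1 state.
For l_f = 2: m_f ∈ {m_i−1, m_i, m_i+1} ∩ [−2, 2] = {0, 1, 2} → 3 states.
Total: 4.

4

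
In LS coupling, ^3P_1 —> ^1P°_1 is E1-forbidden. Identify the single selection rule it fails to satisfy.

the ΔS = 0 rule

Parity must change: even → odd — passes.
ΔS = 0: S: 1 → 0 — fails.
ΔL = 0, ±1 (not L=0↔0): L: 1 → 1, ΔL = +0 — passes.
ΔJ = 0, ±1 (not J=0↔0): J: 1 → 1, ΔJ = +0 — passes.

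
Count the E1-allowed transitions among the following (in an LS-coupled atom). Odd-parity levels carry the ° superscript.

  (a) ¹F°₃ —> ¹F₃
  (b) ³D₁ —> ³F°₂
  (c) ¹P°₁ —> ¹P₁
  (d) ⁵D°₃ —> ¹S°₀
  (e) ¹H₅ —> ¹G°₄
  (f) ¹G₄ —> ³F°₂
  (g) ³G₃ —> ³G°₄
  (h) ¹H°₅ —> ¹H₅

6

(a) allowed
(b) allowed
(c) allowed
(d) forbidden (parity, ΔS, ΔL, ΔJ fail)
(e) allowed
(f) forbidden (ΔS, ΔJ fail)
(g) allowed
(h) allowed
Total allowed: 6 of 8.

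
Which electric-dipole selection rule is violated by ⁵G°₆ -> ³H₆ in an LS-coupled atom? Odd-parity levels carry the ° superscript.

Reading off the term symbols: S 2→1, L 4→5, J 6→6, parity odd→even.
Parity must change: odd → even — satisfied.
ΔS = 0: S: 2 → 1 — violated.
ΔL = 0, ±1 (not L=0↔0): L: 4 → 5, ΔL = +1 — satisfied.
ΔJ = 0, ±1 (not J=0↔0): J: 6 → 6, ΔJ = +0 — satisfied.

the ΔS = 0 rule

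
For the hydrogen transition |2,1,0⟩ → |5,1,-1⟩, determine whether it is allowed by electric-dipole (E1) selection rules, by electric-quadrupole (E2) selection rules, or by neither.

Δl = 1 − 1 = +0; l_i + l_f = 2.
Δm_l = -1.
E1 (Δl = ±1, |Δm_l| ≤ 1): not satisfied.
E2 (Δl = 0,±2, l_i+l_f ≥ 2, |Δm_l| ≤ 2): satisfied.

E2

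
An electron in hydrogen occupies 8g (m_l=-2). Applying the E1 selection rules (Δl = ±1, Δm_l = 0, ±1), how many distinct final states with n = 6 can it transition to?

6

E1 requires Δl = ±1, so l_f ∈ {3, 5}; with 0 ≤ l_f ≤ n_f−1 = 5, the allowed l_f values are {3, 5}.
For l_f = 3: m_f ∈ {m_i−1, m_i, m_i+1} ∩ [−3, 3] = {-3, -2, -1} → 3 states.
For l_f = 5: m_f ∈ {m_i−1, m_i, m_i+1} ∩ [−5, 5] = {-3, -2, -1} → 3 states.
Total: 6.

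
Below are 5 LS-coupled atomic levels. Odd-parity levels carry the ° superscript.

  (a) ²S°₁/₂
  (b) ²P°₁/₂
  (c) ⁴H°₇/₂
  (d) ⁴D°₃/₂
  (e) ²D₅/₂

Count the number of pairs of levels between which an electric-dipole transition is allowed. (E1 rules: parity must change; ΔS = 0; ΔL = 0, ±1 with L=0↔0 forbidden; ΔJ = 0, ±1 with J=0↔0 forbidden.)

(a)–(b): forbidden (parity).
(a)–(c): forbidden (parity, ΔS, ΔL, ΔJ).
(a)–(d): forbidden (parity, ΔS, ΔL).
(a)–(e): forbidden (ΔL, ΔJ).
(b)–(c): forbidden (parity, ΔS, ΔL, ΔJ).
(b)–(d): forbidden (parity, ΔS).
(b)–(e): forbidden (ΔJ).
(c)–(d): forbidden (parity, ΔL, ΔJ).
(c)–(e): forbidden (ΔS, ΔL).
(d)–(e): forbidden (ΔS).
Allowed pairs: 0 of 10.

0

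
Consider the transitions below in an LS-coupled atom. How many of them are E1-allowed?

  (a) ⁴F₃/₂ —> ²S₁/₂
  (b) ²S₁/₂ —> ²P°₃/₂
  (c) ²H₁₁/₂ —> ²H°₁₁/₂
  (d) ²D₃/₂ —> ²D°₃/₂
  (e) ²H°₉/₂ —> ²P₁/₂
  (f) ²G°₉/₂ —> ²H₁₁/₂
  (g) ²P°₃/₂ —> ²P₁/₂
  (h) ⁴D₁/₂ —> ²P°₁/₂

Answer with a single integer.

5

(a) forbidden (parity, ΔS, ΔL fail)
(b) allowed
(c) allowed
(d) allowed
(e) forbidden (ΔL, ΔJ fail)
(f) allowed
(g) allowed
(h) forbidden (ΔS fails)
Total allowed: 5 of 8.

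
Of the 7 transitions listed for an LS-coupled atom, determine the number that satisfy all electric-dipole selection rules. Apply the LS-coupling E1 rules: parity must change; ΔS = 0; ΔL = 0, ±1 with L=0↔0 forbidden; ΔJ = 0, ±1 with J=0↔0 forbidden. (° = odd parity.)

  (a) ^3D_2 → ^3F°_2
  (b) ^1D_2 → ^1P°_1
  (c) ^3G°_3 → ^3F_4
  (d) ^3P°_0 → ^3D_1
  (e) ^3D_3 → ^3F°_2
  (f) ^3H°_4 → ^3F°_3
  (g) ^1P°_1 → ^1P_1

(a) allowed
(b) allowed
(c) allowed
(d) allowed
(e) allowed
(f) forbidden (parity, ΔL fail)
(g) allowed
Total allowed: 6 of 7.

6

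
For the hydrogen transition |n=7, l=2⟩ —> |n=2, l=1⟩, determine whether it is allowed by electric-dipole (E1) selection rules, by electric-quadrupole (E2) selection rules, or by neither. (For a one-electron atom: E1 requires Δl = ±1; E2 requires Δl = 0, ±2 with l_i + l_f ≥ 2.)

Δl = 1 − 2 = -1; l_i + l_f = 3.
E1 (Δl = ±1): satisfied.
E2 (Δl = 0,±2, l_i+l_f ≥ 2): not satisfied.

E1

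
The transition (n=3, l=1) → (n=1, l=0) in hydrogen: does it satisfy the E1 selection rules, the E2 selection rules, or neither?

Δl = 0 − 1 = -1; l_i + l_f = 1.
E1 (Δl = ±1): satisfied.
E2 (Δl = 0,±2, l_i+l_f ≥ 2): not satisfied.

E1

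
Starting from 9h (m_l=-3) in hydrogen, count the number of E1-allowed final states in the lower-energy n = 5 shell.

3

E1 requires Δl = ±1, so l_f ∈ {4, 6}; with 0 ≤ l_f ≤ n_f−1 = 4, the allowed l_f values are {4}.
For l_f = 4: m_f ∈ {m_i−1, m_i, m_i+1} ∩ [−4, 4] = {-4, -3, -2} → 3 states.
Total: 3.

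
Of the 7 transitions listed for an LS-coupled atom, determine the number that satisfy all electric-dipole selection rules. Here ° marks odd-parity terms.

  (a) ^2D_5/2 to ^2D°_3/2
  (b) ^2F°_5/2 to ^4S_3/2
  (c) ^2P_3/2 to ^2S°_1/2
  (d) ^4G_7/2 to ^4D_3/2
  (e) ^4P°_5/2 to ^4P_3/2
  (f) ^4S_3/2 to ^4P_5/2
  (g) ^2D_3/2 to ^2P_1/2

(a) allowed
(b) forbidden (ΔS, ΔL fail)
(c) allowed
(d) forbidden (parity, ΔL, ΔJ fail)
(e) allowed
(f) forbidden (parity fails)
(g) forbidden (parity fails)
Total allowed: 3 of 7.

3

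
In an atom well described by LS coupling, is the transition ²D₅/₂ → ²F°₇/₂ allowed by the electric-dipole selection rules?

Parity must change: even → odd — passes.
ΔS = 0: S: 1/2 → 1/2 — passes.
ΔL = 0, ±1 (not L=0↔0): L: 2 → 3, ΔL = +1 — passes.
ΔJ = 0, ±1 (not J=0↔0): J: 5/2 → 7/2, ΔJ = +1 — passes.
All four E1 rules are satisfied.

allowed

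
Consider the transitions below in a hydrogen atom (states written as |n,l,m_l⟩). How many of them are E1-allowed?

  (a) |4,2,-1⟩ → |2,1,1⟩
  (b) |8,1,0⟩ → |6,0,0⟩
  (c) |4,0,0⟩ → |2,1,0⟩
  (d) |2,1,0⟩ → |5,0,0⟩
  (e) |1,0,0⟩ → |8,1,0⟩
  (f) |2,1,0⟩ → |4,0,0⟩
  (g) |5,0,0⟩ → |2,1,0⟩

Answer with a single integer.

(a) forbidden — Δm_l = +2 (E1 requires Δm_l = 0, ±1)
(b) allowed
(c) allowed
(d) allowed
(e) allowed
(f) allowed
(g) allowed
Total allowed: 6 of 7.

6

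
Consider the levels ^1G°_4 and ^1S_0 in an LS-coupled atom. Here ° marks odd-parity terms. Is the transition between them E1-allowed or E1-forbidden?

Parity must change: odd → even — ok.
ΔS = 0: S: 0 → 0 — ok.
ΔL = 0, ±1 (not L=0↔0): L: 4 → 0, ΔL = -4 — fails.
ΔJ = 0, ±1 (not J=0↔0): J: 4 → 0, ΔJ = -4 — fails.
Rule(s) violated: ΔL, ΔJ.

forbidden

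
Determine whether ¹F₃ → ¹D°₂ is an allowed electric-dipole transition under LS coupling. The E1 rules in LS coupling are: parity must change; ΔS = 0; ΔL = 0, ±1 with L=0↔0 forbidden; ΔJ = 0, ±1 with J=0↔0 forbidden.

Reading off the term symbols: S 0→0, L 3→2, J 3→2, parity even→odd.
Parity must change: even → odd — passes.
ΔS = 0: S: 0 → 0 — passes.
ΔL = 0, ±1 (not L=0↔0): L: 3 → 2, ΔL = -1 — passes.
ΔJ = 0, ±1 (not J=0↔0): J: 3 → 2, ΔJ = -1 — passes.
All four E1 rules are satisfied.

allowed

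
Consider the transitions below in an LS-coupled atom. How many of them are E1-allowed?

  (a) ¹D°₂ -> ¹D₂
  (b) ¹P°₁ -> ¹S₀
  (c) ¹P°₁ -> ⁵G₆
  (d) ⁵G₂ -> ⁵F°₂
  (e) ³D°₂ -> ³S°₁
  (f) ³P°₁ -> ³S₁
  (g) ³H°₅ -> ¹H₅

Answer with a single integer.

(a) allowed
(b) allowed
(c) forbidden (ΔS, ΔL, ΔJ fail)
(d) allowed
(e) forbidden (parity, ΔL fail)
(f) allowed
(g) forbidden (ΔS fails)
Total allowed: 4 of 7.

4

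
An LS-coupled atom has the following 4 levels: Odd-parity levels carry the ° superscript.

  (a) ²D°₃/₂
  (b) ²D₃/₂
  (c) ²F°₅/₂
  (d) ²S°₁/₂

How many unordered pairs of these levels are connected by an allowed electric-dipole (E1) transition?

(a)–(b): allowed.
(a)–(c): forbidden (parity).
(a)–(d): forbidden (parity, ΔL).
(b)–(c): allowed.
(b)–(d): forbidden (ΔL).
(c)–(d): forbidden (parity, ΔL, ΔJ).
Allowed pairs: 2 of 6.

2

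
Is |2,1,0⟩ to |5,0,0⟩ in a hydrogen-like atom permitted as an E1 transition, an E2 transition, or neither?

Δl = 0 − 1 = -1; l_i + l_f = 1.
Δm_l = +0.
E1 (Δl = ±1, |Δm_l| ≤ 1): satisfied.
E2 (Δl = 0,±2, l_i+l_f ≥ 2, |Δm_l| ≤ 2): not satisfied.

E1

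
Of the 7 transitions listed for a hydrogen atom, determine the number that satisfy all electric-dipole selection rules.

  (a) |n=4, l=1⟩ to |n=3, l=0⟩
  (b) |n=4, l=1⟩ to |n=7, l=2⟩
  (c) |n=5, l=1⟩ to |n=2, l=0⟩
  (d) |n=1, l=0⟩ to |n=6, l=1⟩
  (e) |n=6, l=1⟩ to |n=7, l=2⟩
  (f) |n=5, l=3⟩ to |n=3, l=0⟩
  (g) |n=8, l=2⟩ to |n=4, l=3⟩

(a) allowed
(b) allowed
(c) allowed
(d) allowed
(e) allowed
(f) forbidden — Δl = -3 (E1 requires Δl = ±1)
(g) allowed
Total allowed: 6 of 7.

6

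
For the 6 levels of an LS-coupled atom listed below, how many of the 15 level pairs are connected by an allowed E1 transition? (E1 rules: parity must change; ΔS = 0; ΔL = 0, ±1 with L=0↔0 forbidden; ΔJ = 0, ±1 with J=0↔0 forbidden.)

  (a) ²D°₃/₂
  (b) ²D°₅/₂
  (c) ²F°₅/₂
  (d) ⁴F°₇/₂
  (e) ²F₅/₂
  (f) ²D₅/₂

(a)–(b): forbidden (parity).
(a)–(c): forbidden (parity).
(a)–(d): forbidden (parity, ΔS, ΔJ).
(a)–(e): allowed.
(a)–(f): allowed.
(b)–(c): forbidden (parity).
(b)–(d): forbidden (parity, ΔS).
(b)–(e): allowed.
(b)–(f): allowed.
(c)–(d): forbidden (parity, ΔS).
(c)–(e): allowed.
(c)–(f): allowed.
(d)–(e): forbidden (ΔS).
(d)–(f): forbidden (ΔS).
(e)–(f): forbidden (parity).
Allowed pairs: 6 of 15.

6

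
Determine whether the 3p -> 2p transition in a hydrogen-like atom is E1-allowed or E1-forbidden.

l: 1 → 1 (Δl = +0). Δl = ±1 fails.
The transition is electric-dipole forbidden.

forbidden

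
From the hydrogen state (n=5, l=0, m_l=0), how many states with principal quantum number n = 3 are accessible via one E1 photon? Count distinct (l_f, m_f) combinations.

E1 requires Δl = ±1, so l_f ∈ {-1, 1}; with 0 ≤ l_f ≤ n_f−1 = 2, the allowed l_f values are {1}.
For l_f = 1: m_f ∈ {m_i−1, m_i, m_i+1} ∩ [−1, 1] = {-1, 0, 1} → 3 states.
Total: 3.

3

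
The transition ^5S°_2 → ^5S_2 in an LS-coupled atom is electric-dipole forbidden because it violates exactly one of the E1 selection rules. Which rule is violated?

Reading off the term symbols: S 2→2, L 0→0, J 2→2, parity odd→even.
ΔJ = 0, ±1 (not J=0↔0): J: 2 → 2, ΔJ = +0 — ok.
ΔS = 0: S: 2 → 2 — ok.
ΔL = 0, ±1 (not L=0↔0): L: 0 → 0, ΔL = +0 — fails.
Parity must change: odd → even — ok.

the L=0 ↔ L=0 exclusion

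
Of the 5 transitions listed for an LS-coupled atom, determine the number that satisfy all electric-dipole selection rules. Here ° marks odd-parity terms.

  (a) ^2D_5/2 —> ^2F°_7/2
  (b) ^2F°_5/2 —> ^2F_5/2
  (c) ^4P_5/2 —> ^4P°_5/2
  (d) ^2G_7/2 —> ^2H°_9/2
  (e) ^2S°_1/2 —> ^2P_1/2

(a) allowed
(b) allowed
(c) allowed
(d) allowed
(e) allowed
Total allowed: 5 of 5.

5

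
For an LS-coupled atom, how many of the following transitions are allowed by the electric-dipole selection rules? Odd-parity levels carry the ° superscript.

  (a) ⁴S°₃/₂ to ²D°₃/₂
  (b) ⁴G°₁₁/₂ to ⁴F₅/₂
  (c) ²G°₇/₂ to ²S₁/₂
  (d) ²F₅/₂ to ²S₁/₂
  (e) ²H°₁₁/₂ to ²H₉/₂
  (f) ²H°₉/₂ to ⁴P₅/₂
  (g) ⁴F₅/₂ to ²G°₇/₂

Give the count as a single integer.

1

(a) forbidden (parity, ΔS, ΔL fail)
(b) forbidden (ΔJ fails)
(c) forbidden (ΔL, ΔJ fail)
(d) forbidden (parity, ΔL, ΔJ fail)
(e) allowed
(f) forbidden (ΔS, ΔL, ΔJ fail)
(g) forbidden (ΔS fails)
Total allowed: 1 of 7.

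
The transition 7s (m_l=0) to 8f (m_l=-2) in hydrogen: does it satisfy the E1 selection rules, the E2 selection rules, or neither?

neither

Δl = 3 − 0 = +3; l_i + l_f = 3.
Δm_l = -2.
E1 (Δl = ±1, |Δm_l| ≤ 1): not satisfied.
E2 (Δl = 0,±2, l_i+l_f ≥ 2, |Δm_l| ≤ 2): not satisfied.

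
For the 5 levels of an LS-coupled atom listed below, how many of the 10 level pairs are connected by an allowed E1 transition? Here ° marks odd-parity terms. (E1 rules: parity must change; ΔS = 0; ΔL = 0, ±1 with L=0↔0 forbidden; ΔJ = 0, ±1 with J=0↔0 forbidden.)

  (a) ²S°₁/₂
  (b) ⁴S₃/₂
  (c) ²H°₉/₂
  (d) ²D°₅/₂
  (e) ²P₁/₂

(a)–(b): forbidden (ΔS, ΔL).
(a)–(c): forbidden (parity, ΔL, ΔJ).
(a)–(d): forbidden (parity, ΔL, ΔJ).
(a)–(e): allowed.
(b)–(c): forbidden (ΔS, ΔL, ΔJ).
(b)–(d): forbidden (ΔS, ΔL).
(b)–(e): forbidden (parity, ΔS).
(c)–(d): forbidden (parity, ΔL, ΔJ).
(c)–(e): forbidden (ΔL, ΔJ).
(d)–(e): forbidden (ΔJ).
Allowed pairs: 1 of 10.

1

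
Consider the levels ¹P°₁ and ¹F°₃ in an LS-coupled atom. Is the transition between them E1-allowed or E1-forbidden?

Reading off the term symbols: S 0→0, L 1→3, J 1→3, parity odd→odd.
Parity must change: odd → odd — fails.
ΔS = 0: S: 0 → 0 — ok.
ΔL = 0, ±1 (not L=0↔0): L: 1 → 3, ΔL = +2 — fails.
ΔJ = 0, ±1 (not J=0↔0): J: 1 → 3, ΔJ = +2 — fails.
Rule(s) violated: parity, ΔL, ΔJ.

forbidden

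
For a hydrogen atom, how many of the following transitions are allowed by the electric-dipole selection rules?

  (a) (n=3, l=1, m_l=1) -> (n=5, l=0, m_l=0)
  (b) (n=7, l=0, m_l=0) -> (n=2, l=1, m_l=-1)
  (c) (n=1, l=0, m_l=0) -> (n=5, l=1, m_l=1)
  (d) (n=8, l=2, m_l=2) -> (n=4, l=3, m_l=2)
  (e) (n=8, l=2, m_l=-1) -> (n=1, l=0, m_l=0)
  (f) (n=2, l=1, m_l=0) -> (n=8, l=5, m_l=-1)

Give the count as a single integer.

(a) allowed
(b) allowed
(c) allowed
(d) allowed
(e) forbidden — Δl = -2 (E1 requires Δl = ±1)
(f) forbidden — Δl = +4 (E1 requires Δl = ±1)
Total allowed: 4 of 6.

4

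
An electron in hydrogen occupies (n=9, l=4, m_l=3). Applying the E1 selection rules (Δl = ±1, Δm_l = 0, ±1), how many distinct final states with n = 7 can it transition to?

5

E1 requires Δl = ±1, so l_f ∈ {3, 5}; with 0 ≤ l_f ≤ n_f−1 = 6, the allowed l_f values are {3, 5}.
For l_f = 3: m_f ∈ {m_i−1, m_i, m_i+1} ∩ [−3, 3] = {2, 3} → 2 states.
For l_f = 5: m_f ∈ {m_i−1, m_i, m_i+1} ∩ [−5, 5] = {2, 3, 4} → 3 states.
Total: 5.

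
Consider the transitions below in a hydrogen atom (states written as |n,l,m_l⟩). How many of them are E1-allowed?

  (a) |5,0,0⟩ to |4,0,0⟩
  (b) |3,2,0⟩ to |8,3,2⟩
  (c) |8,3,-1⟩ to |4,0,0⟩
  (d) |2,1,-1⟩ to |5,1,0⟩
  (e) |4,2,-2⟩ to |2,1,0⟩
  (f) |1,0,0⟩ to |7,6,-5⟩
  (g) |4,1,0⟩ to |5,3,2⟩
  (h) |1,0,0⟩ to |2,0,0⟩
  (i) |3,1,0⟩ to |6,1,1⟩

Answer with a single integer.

0

(a) forbidden — Δl = +0 (E1 requires Δl = ±1)
(b) forbidden — Δm_l = +2 (E1 requires Δm_l = 0, ±1)
(c) forbidden — Δl = -3 (E1 requires Δl = ±1)
(d) forbidden — Δl = +0 (E1 requires Δl = ±1)
(e) forbidden — Δm_l = +2 (E1 requires Δm_l = 0, ±1)
(f) forbidden — Δl = +6 (E1 requires Δl = ±1); Δm_l = -5 (E1 requires Δm_l = 0, ±1)
(g) forbidden — Δl = +2 (E1 requires Δl = ±1); Δm_l = +2 (E1 requires Δm_l = 0, ±1)
(h) forbidden — Δl = +0 (E1 requires Δl = ±1)
(i) forbidden — Δl = +0 (E1 requires Δl = ±1)
Total allowed: 0 of 9.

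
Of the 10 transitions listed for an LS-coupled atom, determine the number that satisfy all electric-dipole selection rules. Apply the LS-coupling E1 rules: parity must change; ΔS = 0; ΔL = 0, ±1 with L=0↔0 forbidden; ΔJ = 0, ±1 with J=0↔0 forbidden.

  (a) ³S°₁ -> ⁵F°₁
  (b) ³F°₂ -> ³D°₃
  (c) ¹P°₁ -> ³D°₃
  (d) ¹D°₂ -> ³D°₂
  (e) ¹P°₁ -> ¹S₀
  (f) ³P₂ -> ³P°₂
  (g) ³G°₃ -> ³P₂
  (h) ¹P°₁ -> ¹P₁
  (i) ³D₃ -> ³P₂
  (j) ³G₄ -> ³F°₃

4

(a) forbidden (parity, ΔS, ΔL fail)
(b) forbidden (parity fails)
(c) forbidden (parity, ΔS, ΔJ fail)
(d) forbidden (parity, ΔS fail)
(e) allowed
(f) allowed
(g) forbidden (ΔL fails)
(h) allowed
(i) forbidden (parity fails)
(j) allowed
Total allowed: 4 of 10.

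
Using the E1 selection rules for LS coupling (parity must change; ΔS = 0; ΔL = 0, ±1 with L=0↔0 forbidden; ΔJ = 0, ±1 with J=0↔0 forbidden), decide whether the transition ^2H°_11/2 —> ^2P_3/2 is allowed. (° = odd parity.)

forbidden

Initial level: S=1/2, L=5, J=11/2, parity odd. Final level: S=1/2, L=1, J=3/2, parity even.
ΔS = 0: S: 1/2 → 1/2 — passes.
ΔL = 0, ±1 (not L=0↔0): L: 5 → 1, ΔL = -4 — fails.
ΔJ = 0, ±1 (not J=0↔0): J: 11/2 → 3/2, ΔJ = -4 — fails.
Parity must change: odd → even — passes.
Rule(s) violated: ΔL, ΔJ.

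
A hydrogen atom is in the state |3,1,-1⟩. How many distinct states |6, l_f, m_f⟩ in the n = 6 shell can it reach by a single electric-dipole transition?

4

E1 requires Δl = ±1, so l_f ∈ {0, 2}; with 0 ≤ l_f ≤ n_f−1 = 5, the allowed l_f values are {0, 2}.
For l_f = 0: m_f ∈ {m_i−1, m_i, m_i+1} ∩ [−0, 0] = {0} → 1 state.
For l_f = 2: m_f ∈ {m_i−1, m_i, m_i+1} ∩ [−2, 2] = {-2, -1, 0} → 3 states.
Total: 4.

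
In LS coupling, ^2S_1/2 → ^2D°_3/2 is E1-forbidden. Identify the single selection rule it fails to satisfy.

ΔJ = 0, ±1 (not J=0↔0): J: 1/2 → 3/2, ΔJ = +1 — ok.
Parity must change: even → odd — ok.
ΔL = 0, ±1 (not L=0↔0): L: 0 → 2, ΔL = +2 — fails.
ΔS = 0: S: 1/2 → 1/2 — ok.

the ΔL = 0, ±1 rule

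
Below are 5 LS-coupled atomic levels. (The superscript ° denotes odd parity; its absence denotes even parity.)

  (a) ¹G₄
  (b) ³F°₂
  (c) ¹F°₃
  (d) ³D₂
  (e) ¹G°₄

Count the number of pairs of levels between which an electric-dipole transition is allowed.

(a)–(b): forbidden (ΔS, ΔJ).
(a)–(c): allowed.
(a)–(d): forbidden (parity, ΔS, ΔL, ΔJ).
(a)–(e): allowed.
(b)–(c): forbidden (parity, ΔS).
(b)–(d): allowed.
(b)–(e): forbidden (parity, ΔS, ΔJ).
(c)–(d): forbidden (ΔS).
(c)–(e): forbidden (parity).
(d)–(e): forbidden (ΔS, ΔL, ΔJ).
Allowed pairs: 3 of 10.

3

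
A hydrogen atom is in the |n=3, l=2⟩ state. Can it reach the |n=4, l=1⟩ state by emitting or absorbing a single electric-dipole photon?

allowed

l: 2 → 1 (Δl = -1). Δl = ±1 ✓.
All E1 selection rules are satisfied.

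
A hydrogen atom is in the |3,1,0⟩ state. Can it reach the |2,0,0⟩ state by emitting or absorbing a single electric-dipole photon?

allowed

Initial l = 1, final l = 0, so Δl = -1. E1 requires Δl = ±1: satisfied.
m_l: 0 → 0 (Δm_l = +0). |Δm_l| ≤ 1 satisfied.
All E1 selection rules are satisfied.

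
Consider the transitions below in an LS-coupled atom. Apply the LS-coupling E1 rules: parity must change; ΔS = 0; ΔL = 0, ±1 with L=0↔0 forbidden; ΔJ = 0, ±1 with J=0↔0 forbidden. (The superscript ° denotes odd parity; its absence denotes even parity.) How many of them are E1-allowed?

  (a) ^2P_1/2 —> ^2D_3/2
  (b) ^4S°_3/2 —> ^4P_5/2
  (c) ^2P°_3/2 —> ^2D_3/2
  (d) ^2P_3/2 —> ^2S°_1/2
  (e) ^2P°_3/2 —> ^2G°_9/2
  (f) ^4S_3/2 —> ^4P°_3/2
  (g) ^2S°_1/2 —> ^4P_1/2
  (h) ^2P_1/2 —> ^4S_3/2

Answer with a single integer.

4

(a) forbidden (parity fails)
(b) allowed
(c) allowed
(d) allowed
(e) forbidden (parity, ΔL, ΔJ fail)
(f) allowed
(g) forbidden (ΔS fails)
(h) forbidden (parity, ΔS fail)
Total allowed: 4 of 8.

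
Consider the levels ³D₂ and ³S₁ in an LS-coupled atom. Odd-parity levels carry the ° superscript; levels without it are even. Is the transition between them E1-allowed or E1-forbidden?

forbidden

Reading off the term symbols: S 1→1, L 2→0, J 2→1, parity even→even.
Parity must change: even → even — fails.
ΔS = 0: S: 1 → 1 — ok.
ΔL = 0, ±1 (not L=0↔0): L: 2 → 0, ΔL = -2 — fails.
ΔJ = 0, ±1 (not J=0↔0): J: 2 → 1, ΔJ = -1 — ok.
Rule(s) violated: parity, ΔL.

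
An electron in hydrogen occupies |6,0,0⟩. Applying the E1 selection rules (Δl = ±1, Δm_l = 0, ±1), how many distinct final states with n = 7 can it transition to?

3

E1 requires Δl = ±1, so l_f ∈ {-1, 1}; with 0 ≤ l_f ≤ n_f−1 = 6, the allowed l_f values are {1}.
For l_f = 1: m_f ∈ {m_i−1, m_i, m_i+1} ∩ [−1, 1] = {-1, 0, 1} → 3 states.
Total: 3.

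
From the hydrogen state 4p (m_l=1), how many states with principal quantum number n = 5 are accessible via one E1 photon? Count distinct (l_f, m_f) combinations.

E1 requires Δl = ±1, so l_f ∈ {0, 2}; with 0 ≤ l_f ≤ n_f−1 = 4, the allowed l_f values are {0, 2}.
For l_f = 0: m_f ∈ {m_i−1, m_i, m_i+1} ∩ [−0, 0] = {0} → 1 state.
For l_f = 2: m_f ∈ {m_i−1, m_i, m_i+1} ∩ [−2, 2] = {0, 1, 2} → 3 states.
Total: 4.

4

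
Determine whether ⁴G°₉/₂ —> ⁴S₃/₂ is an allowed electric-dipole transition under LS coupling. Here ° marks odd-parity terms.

forbidden

Parity must change: odd → even — satisfied.
ΔS = 0: S: 3/2 → 3/2 — satisfied.
ΔL = 0, ±1 (not L=0↔0): L: 4 → 0, ΔL = -4 — violated.
ΔJ = 0, ±1 (not J=0↔0): J: 9/2 → 3/2, ΔJ = -3 — violated.
Rule(s) violated: ΔL, ΔJ.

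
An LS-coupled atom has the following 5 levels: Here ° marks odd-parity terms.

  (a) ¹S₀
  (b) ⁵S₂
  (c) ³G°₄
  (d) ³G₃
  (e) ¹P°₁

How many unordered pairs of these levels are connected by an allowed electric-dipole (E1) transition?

(a)–(b): forbidden (parity, ΔS, ΔL, ΔJ).
(a)–(c): forbidden (ΔS, ΔL, ΔJ).
(a)–(d): forbidden (parity, ΔS, ΔL, ΔJ).
(a)–(e): allowed.
(b)–(c): forbidden (ΔS, ΔL, ΔJ).
(b)–(d): forbidden (parity, ΔS, ΔL).
(b)–(e): forbidden (ΔS).
(c)–(d): allowed.
(c)–(e): forbidden (parity, ΔS, ΔL, ΔJ).
(d)–(e): forbidden (ΔS, ΔL, ΔJ).
Allowed pairs: 2 of 10.

2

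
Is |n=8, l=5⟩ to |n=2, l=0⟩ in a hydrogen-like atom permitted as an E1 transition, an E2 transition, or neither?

Δl = 0 − 5 = -5; l_i + l_f = 5.
E1 (Δl = ±1): not satisfied.
E2 (Δl = 0,±2, l_i+l_f ≥ 2): not satisfied.

neither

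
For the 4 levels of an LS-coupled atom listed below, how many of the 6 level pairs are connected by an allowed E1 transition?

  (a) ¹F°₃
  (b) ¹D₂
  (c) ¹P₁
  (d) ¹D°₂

3

(a)–(b): allowed.
(a)–(c): forbidden (ΔL, ΔJ).
(a)–(d): forbidden (parity).
(b)–(c): forbidden (parity).
(b)–(d): allowed.
(c)–(d): allowed.
Allowed pairs: 3 of 6.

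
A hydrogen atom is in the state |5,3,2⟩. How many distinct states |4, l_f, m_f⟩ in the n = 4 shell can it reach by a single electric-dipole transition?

2

E1 requires Δl = ±1, so l_f ∈ {2, 4}; with 0 ≤ l_f ≤ n_f−1 = 3, the allowed l_f values are {2}.
For l_f = 2: m_f ∈ {m_i−1, m_i, m_i+1} ∩ [−2, 2] = {1, 2} → 2 states.
Total: 2.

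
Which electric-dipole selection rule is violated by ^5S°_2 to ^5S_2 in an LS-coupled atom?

the L=0 ↔ L=0 exclusion

Initial level: S=2, L=0, J=2, parity odd. Final level: S=2, L=0, J=2, parity even.
Parity must change: odd → even — satisfied.
ΔL = 0, ±1 (not L=0↔0): L: 0 → 0, ΔL = +0 — violated.
ΔS = 0: S: 2 → 2 — satisfied.
ΔJ = 0, ±1 (not J=0↔0): J: 2 → 2, ΔJ = +0 — satisfied.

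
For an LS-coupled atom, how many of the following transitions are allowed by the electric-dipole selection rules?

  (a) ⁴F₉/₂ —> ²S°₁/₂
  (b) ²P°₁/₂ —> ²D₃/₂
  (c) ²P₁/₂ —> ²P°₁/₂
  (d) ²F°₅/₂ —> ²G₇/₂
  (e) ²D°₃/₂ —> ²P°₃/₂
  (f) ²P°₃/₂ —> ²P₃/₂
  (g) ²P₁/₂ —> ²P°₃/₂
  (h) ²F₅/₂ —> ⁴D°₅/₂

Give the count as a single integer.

(a) forbidden (ΔS, ΔL, ΔJ fail)
(b) allowed
(c) allowed
(d) allowed
(e) forbidden (parity fails)
(f) allowed
(g) allowed
(h) forbidden (ΔS fails)
Total allowed: 5 of 8.

5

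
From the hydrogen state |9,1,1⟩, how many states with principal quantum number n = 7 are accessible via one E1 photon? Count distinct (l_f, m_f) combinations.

4

E1 requires Δl = ±1, so l_f ∈ {0, 2}; with 0 ≤ l_f ≤ n_f−1 = 6, the allowed l_f values are {0, 2}.
For l_f = 0: m_f ∈ {m_i−1, m_i, m_i+1} ∩ [−0, 0] = {0} → 1 state.
For l_f = 2: m_f ∈ {m_i−1, m_i, m_i+1} ∩ [−2, 2] = {0, 1, 2} → 3 states.
Total: 4.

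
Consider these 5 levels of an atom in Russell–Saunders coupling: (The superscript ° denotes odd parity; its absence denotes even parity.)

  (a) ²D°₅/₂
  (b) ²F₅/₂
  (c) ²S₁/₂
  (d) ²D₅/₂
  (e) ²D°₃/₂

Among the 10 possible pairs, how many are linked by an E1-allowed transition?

4

(a)–(b): allowed.
(a)–(c): forbidden (ΔL, ΔJ).
(a)–(d): allowed.
(a)–(e): forbidden (parity).
(b)–(c): forbidden (parity, ΔL, ΔJ).
(b)–(d): forbidden (parity).
(b)–(e): allowed.
(c)–(d): forbidden (parity, ΔL, ΔJ).
(c)–(e): forbidden (ΔL).
(d)–(e): allowed.
Allowed pairs: 4 of 10.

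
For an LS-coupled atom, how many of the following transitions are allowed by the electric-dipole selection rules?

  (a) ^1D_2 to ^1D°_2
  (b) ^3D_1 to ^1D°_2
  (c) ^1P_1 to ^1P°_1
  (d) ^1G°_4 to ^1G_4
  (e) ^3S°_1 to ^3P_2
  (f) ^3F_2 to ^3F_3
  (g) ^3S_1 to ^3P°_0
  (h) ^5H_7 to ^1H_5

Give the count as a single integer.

5

(a) allowed
(b) forbidden (ΔS fails)
(c) allowed
(d) allowed
(e) allowed
(f) forbidden (parity fails)
(g) allowed
(h) forbidden (parity, ΔS, ΔJ fail)
Total allowed: 5 of 8.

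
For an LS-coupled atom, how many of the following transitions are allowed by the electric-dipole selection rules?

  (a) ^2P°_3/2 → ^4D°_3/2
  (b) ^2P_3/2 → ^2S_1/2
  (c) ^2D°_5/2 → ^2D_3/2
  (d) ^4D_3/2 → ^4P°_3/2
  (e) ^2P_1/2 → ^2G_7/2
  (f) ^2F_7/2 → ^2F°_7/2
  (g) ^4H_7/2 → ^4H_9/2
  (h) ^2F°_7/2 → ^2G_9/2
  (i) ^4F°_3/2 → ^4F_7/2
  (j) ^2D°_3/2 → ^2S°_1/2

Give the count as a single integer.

(a) forbidden (parity, ΔS fail)
(b) forbidden (parity fails)
(c) allowed
(d) allowed
(e) forbidden (parity, ΔL, ΔJ fail)
(f) allowed
(g) forbidden (parity fails)
(h) allowed
(i) forbidden (ΔJ fails)
(j) forbidden (parity, ΔL fail)
Total allowed: 4 of 10.

4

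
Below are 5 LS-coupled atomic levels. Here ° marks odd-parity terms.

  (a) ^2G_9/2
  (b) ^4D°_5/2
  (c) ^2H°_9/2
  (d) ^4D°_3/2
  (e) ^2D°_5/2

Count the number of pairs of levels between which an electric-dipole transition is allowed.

1

(a)–(b): forbidden (ΔS, ΔL, ΔJ).
(a)–(c): allowed.
(a)–(d): forbidden (ΔS, ΔL, ΔJ).
(a)–(e): forbidden (ΔL, ΔJ).
(b)–(c): forbidden (parity, ΔS, ΔL, ΔJ).
(b)–(d): forbidden (parity).
(b)–(e): forbidden (parity, ΔS).
(c)–(d): forbidden (parity, ΔS, ΔL, ΔJ).
(c)–(e): forbidden (parity, ΔL, ΔJ).
(d)–(e): forbidden (parity, ΔS).
Allowed pairs: 1 of 10.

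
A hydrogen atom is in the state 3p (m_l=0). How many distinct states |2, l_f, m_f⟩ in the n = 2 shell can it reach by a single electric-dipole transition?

1

E1 requires Δl = ±1, so l_f ∈ {0, 2}; with 0 ≤ l_f ≤ n_f−1 = 1, the allowed l_f values are {0}.
For l_f = 0: m_f ∈ {m_i−1, m_i, m_i+1} ∩ [−0, 0] = {0} → 1 state.
Total: 1.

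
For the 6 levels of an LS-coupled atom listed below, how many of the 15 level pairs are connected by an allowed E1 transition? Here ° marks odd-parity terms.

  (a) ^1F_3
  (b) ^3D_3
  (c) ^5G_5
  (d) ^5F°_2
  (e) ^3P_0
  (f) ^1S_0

0

(a)–(b): forbidden (parity, ΔS).
(a)–(c): forbidden (parity, ΔS, ΔJ).
(a)–(d): forbidden (ΔS).
(a)–(e): forbidden (parity, ΔS, ΔL, ΔJ).
(a)–(f): forbidden (parity, ΔL, ΔJ).
(b)–(c): forbidden (parity, ΔS, ΔL, ΔJ).
(b)–(d): forbidden (ΔS).
(b)–(e): forbidden (parity, ΔJ).
(b)–(f): forbidden (parity, ΔS, ΔL, ΔJ).
(c)–(d): forbidden (ΔJ).
(c)–(e): forbidden (parity, ΔS, ΔL, ΔJ).
(c)–(f): forbidden (parity, ΔS, ΔL, ΔJ).
(d)–(e): forbidden (ΔS, ΔL, ΔJ).
(d)–(f): forbidden (ΔS, ΔL, ΔJ).
(e)–(f): forbidden (parity, ΔS, ΔJ).
Allowed pairs: 0 of 15.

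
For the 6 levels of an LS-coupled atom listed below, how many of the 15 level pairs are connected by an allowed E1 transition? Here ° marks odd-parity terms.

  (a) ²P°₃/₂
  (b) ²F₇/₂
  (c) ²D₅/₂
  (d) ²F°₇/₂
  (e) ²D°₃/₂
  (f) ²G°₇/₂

5

(a)–(b): forbidden (ΔL, ΔJ).
(a)–(c): allowed.
(a)–(d): forbidden (parity, ΔL, ΔJ).
(a)–(e): forbidden (parity).
(a)–(f): forbidden (parity, ΔL, ΔJ).
(b)–(c): forbidden (parity).
(b)–(d): allowed.
(b)–(e): forbidden (ΔJ).
(b)–(f): allowed.
(c)–(d): allowed.
(c)–(e): allowed.
(c)–(f): forbidden (ΔL).
(d)–(e): forbidden (parity, ΔJ).
(d)–(f): forbidden (parity).
(e)–(f): forbidden (parity, ΔL, ΔJ).
Allowed pairs: 5 of 15.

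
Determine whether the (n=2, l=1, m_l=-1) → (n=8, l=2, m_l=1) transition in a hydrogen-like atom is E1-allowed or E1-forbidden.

forbidden

Δl = 2 − 1 = +1; the E1 rule Δl = ±1 is ✓.
Δm_l = 1 − (-1) = +2. E1 requires Δm_l = 0, ±1: ✗.
The transition is electric-dipole forbidden.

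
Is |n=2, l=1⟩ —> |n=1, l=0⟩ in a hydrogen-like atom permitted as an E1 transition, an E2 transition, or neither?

E1

Δl = 0 − 1 = -1; l_i + l_f = 1.
E1 (Δl = ±1): satisfied.
E2 (Δl = 0,±2, l_i+l_f ≥ 2): not satisfied.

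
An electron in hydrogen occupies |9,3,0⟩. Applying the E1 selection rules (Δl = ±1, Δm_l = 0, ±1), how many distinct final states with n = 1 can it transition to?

0

E1 requires l_f ∈ {2, 4}, but neither lies in [0, 0], so no final state is reachable.
Total: 0.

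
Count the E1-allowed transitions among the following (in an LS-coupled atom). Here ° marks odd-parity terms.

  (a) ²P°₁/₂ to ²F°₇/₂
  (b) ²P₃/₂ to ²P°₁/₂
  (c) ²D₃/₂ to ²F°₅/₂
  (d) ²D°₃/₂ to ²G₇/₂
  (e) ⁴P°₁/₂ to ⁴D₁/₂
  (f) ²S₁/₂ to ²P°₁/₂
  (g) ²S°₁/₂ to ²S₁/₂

4

(a) forbidden (parity, ΔL, ΔJ fail)
(b) allowed
(c) allowed
(d) forbidden (ΔL, ΔJ fail)
(e) allowed
(f) allowed
(g) forbidden (ΔL fails)
Total allowed: 4 of 7.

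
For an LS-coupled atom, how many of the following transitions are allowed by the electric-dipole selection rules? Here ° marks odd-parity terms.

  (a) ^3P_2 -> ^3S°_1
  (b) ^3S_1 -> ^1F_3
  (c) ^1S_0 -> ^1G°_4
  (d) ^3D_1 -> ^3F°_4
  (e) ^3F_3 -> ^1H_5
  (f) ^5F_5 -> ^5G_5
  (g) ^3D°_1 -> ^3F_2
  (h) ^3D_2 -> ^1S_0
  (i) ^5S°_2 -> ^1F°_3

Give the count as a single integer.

2

(a) allowed
(b) forbidden (parity, ΔS, ΔL, ΔJ fail)
(c) forbidden (ΔL, ΔJ fail)
(d) forbidden (ΔJ fails)
(e) forbidden (parity, ΔS, ΔL, ΔJ fail)
(f) forbidden (parity fails)
(g) allowed
(h) forbidden (parity, ΔS, ΔL, ΔJ fail)
(i) forbidden (parity, ΔS, ΔL fail)
Total allowed: 2 of 9.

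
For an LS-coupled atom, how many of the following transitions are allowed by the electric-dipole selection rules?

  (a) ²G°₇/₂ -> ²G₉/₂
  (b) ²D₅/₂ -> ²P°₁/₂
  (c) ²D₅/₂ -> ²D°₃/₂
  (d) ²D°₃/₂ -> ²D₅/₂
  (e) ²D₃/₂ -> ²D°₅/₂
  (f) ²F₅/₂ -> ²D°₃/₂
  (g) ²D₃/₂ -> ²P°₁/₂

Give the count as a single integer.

(a) allowed
(b) forbidden (ΔJ fails)
(c) allowed
(d) allowed
(e) allowed
(f) allowed
(g) allowed
Total allowed: 6 of 7.

6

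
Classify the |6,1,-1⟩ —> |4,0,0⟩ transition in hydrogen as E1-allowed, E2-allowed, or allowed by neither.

Δl = 0 − 1 = -1; l_i + l_f = 1.
Δm_l = +1.
E1 (Δl = ±1, |Δm_l| ≤ 1): satisfied.
E2 (Δl = 0,±2, l_i+l_f ≥ 2, |Δm_l| ≤ 2): not satisfied.

E1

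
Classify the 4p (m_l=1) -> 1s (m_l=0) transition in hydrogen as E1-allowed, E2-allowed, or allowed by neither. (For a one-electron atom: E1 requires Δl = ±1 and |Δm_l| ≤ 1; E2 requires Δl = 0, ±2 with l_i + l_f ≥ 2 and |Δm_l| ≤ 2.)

Δl = 0 − 1 = -1; l_i + l_f = 1.
Δm_l = -1.
E1 (Δl = ±1, |Δm_l| ≤ 1): satisfied.
E2 (Δl = 0,±2, l_i+l_f ≥ 2, |Δm_l| ≤ 2): not satisfied.

E1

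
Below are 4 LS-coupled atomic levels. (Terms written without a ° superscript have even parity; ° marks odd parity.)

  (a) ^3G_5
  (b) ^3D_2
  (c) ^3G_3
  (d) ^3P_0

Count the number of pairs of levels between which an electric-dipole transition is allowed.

(a)–(b): forbidden (parity, ΔL, ΔJ).
(a)–(c): forbidden (parity, ΔJ).
(a)–(d): forbidden (parity, ΔL, ΔJ).
(b)–(c): forbidden (parity, ΔL).
(b)–(d): forbidden (parity, ΔJ).
(c)–(d): forbidden (parity, ΔL, ΔJ).
Allowed pairs: 0 of 6.

0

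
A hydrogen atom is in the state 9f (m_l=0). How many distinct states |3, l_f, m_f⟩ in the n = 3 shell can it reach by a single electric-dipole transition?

E1 requires Δl = ±1, so l_f ∈ {2, 4}; with 0 ≤ l_f ≤ n_f−1 = 2, the allowed l_f values are {2}.
For l_f = 2: m_f ∈ {m_i−1, m_i, m_i+1} ∩ [−2, 2] = {-1, 0, 1} → 3 states.
Total: 3.

3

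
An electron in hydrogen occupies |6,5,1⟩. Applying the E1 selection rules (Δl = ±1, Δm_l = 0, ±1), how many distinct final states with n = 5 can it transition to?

3

E1 requires Δl = ±1, so l_f ∈ {4, 6}; with 0 ≤ l_f ≤ n_f−1 = 4, the allowed l_f values are {4}.
For l_f = 4: m_f ∈ {m_i−1, m_i, m_i+1} ∩ [−4, 4] = {0, 1, 2} → 3 states.
Total: 3.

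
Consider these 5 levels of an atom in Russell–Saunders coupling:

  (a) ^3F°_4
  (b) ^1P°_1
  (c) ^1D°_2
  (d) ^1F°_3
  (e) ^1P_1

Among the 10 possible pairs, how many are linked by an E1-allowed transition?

2

(a)–(b): forbidden (parity, ΔS, ΔL, ΔJ).
(a)–(c): forbidden (parity, ΔS, ΔJ).
(a)–(d): forbidden (parity, ΔS).
(a)–(e): forbidden (ΔS, ΔL, ΔJ).
(b)–(c): forbidden (parity).
(b)–(d): forbidden (parity, ΔL, ΔJ).
(b)–(e): allowed.
(c)–(d): forbidden (parity).
(c)–(e): allowed.
(d)–(e): forbidden (ΔL, ΔJ).
Allowed pairs: 2 of 10.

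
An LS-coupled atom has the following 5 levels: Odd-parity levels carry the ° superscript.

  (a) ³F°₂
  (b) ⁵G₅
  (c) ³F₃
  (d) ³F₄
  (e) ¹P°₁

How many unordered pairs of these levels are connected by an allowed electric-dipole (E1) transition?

1

(a)–(b): forbidden (ΔS, ΔJ).
(a)–(c): allowed.
(a)–(d): forbidden (ΔJ).
(a)–(e): forbidden (parity, ΔS, ΔL).
(b)–(c): forbidden (parity, ΔS, ΔJ).
(b)–(d): forbidden (parity, ΔS).
(b)–(e): forbidden (ΔS, ΔL, ΔJ).
(c)–(d): forbidden (parity).
(c)–(e): forbidden (ΔS, ΔL, ΔJ).
(d)–(e): forbidden (ΔS, ΔL, ΔJ).
Allowed pairs: 1 of 10.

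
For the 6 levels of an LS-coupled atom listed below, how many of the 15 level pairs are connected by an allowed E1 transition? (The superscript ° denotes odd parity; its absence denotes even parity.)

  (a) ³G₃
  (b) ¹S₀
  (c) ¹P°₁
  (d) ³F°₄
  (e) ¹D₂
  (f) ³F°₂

4

(a)–(b): forbidden (parity, ΔS, ΔL, ΔJ).
(a)–(c): forbidden (ΔS, ΔL, ΔJ).
(a)–(d): allowed.
(a)–(e): forbidden (parity, ΔS, ΔL).
(a)–(f): allowed.
(b)–(c): allowed.
(b)–(d): forbidden (ΔS, ΔL, ΔJ).
(b)–(e): forbidden (parity, ΔL, ΔJ).
(b)–(f): forbidden (ΔS, ΔL, ΔJ).
(c)–(d): forbidden (parity, ΔS, ΔL, ΔJ).
(c)–(e): allowed.
(c)–(f): forbidden (parity, ΔS, ΔL).
(d)–(e): forbidden (ΔS, ΔJ).
(d)–(f): forbidden (parity, ΔJ).
(e)–(f): forbidden (ΔS).
Allowed pairs: 4 of 15.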